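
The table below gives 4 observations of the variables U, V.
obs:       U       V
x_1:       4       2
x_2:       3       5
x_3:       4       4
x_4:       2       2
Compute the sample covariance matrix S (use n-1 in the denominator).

Step 1 — column means:
  mean(U) = (4 + 3 + 4 + 2) / 4 = 13/4 = 3.25
  mean(V) = (2 + 5 + 4 + 2) / 4 = 13/4 = 3.25

Step 2 — sample covariance S[i,j] = (1/(n-1)) · Σ_k (x_{k,i} - mean_i) · (x_{k,j} - mean_j), with n-1 = 3.
  S[U,U] = ((0.75)·(0.75) + (-0.25)·(-0.25) + (0.75)·(0.75) + (-1.25)·(-1.25)) / 3 = 2.75/3 = 0.9167
  S[U,V] = ((0.75)·(-1.25) + (-0.25)·(1.75) + (0.75)·(0.75) + (-1.25)·(-1.25)) / 3 = 0.75/3 = 0.25
  S[V,V] = ((-1.25)·(-1.25) + (1.75)·(1.75) + (0.75)·(0.75) + (-1.25)·(-1.25)) / 3 = 6.75/3 = 2.25

S is symmetric (S[j,i] = S[i,j]). Assembling:

S = [[0.9167, 0.25],
 [0.25, 2.25]]


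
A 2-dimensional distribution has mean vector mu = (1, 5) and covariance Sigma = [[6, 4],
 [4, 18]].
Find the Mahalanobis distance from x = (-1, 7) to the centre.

Step 1 — centre the observation: (x - mu) = (-2, 2).

Step 2 — invert Sigma. det(Sigma) = 6·18 - (4)² = 92.
  Sigma^{-1} = (1/det) · [[d, -b], [-b, a]] = [[0.1957, -0.0435],
 [-0.0435, 0.0652]].

Step 3 — form the quadratic (x - mu)^T · Sigma^{-1} · (x - mu):
  Sigma^{-1} · (x - mu) = (-0.4783, 0.2174).
  (x - mu)^T · [Sigma^{-1} · (x - mu)] = (-2)·(-0.4783) + (2)·(0.2174) = 1.3913.

Step 4 — take square root: d = √(1.3913) ≈ 1.1795.

d(x, mu) = √(1.3913) ≈ 1.1795


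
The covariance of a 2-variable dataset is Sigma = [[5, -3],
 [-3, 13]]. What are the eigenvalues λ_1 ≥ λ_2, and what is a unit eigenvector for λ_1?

Step 1 — characteristic polynomial of 2×2 Sigma:
  det(Sigma - λI) = λ² - trace · λ + det = 0.
  trace = 5 + 13 = 18, det = 5·13 - (-3)² = 56.
Step 2 — discriminant:
  Δ = trace² - 4·det = 324 - 224 = 100.
Step 3 — eigenvalues:
  λ = (trace ± √Δ)/2 = (18 ± 10)/2,
  λ_1 = 14,  λ_2 = 4.

Step 4 — unit eigenvector for λ_1: solve (Sigma - λ_1 I)v = 0. First row:
  (5 - 14)·v_x + (-3)·v_y = 0, i.e. (-9)·v_x + (-3)·v_y = 0,
  so v ∝ (b, λ_1 - a) = (-3, 9); multiply by -1 so the first entry is positive: u = (3, -9).
  ||u|| = √((3)² + (-9)²) = √(90) ≈ 9.4868,
  v_1 = u/||u|| ≈ (0.3162, -0.9487) (||v_1|| = 1).

λ_1 = 14,  λ_2 = 4;  v_1 ≈ (0.3162, -0.9487)


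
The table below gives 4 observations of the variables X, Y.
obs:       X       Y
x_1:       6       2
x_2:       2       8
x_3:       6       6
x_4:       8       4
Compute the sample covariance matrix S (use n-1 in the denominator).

Step 1 — column means:
  mean(X) = (6 + 2 + 6 + 8) / 4 = 22/4 = 5.5
  mean(Y) = (2 + 8 + 6 + 4) / 4 = 20/4 = 5

Step 2 — sample covariance S[i,j] = (1/(n-1)) · Σ_k (x_{k,i} - mean_i) · (x_{k,j} - mean_j), with n-1 = 3.
  S[X,X] = ((0.5)·(0.5) + (-3.5)·(-3.5) + (0.5)·(0.5) + (2.5)·(2.5)) / 3 = 19/3 = 6.3333
  S[X,Y] = ((0.5)·(-3) + (-3.5)·(3) + (0.5)·(1) + (2.5)·(-1)) / 3 = -14/3 = -4.6667
  S[Y,Y] = ((-3)·(-3) + (3)·(3) + (1)·(1) + (-1)·(-1)) / 3 = 20/3 = 6.6667

S is symmetric (S[j,i] = S[i,j]). Assembling:

S = [[6.3333, -4.6667],
 [-4.6667, 6.6667]]


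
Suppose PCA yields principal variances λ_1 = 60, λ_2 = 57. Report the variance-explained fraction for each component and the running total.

Step 1 — total variance = trace(Sigma) = Σ λ_i = 60 + 57 = 117.

Step 2 — fraction explained by component i = λ_i / Σ λ:
  PC1: 60/117 = 0.5128
  PC2: 57/117 = 0.4872

Step 3 — cumulative fraction after k components = (λ_1 + ... + λ_k) / Σ λ:
  k = 1: 60/117 = 0.5128
  k = 2: (60 + 57)/117 = 117/117 = 1

Summary (fraction, with percent):

explained: PC1 0.5128 (51.28%), PC2 0.4872 (48.72%);  cumulative: 0.5128, 1


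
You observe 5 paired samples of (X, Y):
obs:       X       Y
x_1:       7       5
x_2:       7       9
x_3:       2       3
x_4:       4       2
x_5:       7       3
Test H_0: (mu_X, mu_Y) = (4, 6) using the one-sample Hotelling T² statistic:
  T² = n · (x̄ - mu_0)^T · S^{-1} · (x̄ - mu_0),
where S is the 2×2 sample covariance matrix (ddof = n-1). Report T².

Step 1 — sample mean vector:
  mean(X) = (7 + 7 + 2 + 4 + 7) / 5 = 27/5 = 5.4
  mean(Y) = (5 + 9 + 3 + 2 + 3) / 5 = 22/5 = 4.4
  x̄ = (5.4, 4.4),  deviation x̄ - mu_0 = (5.4, 4.4) - (4, 6) = (1.4, -1.6).

Step 2 — sample covariance matrix, S[i,j] = (1/(n-1)) · Σ_k (x_{k,i} - mean_i) · (x_{k,j} - mean_j), divisor n-1 = 4:
  S[X,X] = ((1.6)·(1.6) + (1.6)·(1.6) + (-3.4)·(-3.4) + (-1.4)·(-1.4) + (1.6)·(1.6)) / 4 = 21.2/4 = 5.3
  S[X,Y] = ((1.6)·(0.6) + (1.6)·(4.6) + (-3.4)·(-1.4) + (-1.4)·(-2.4) + (1.6)·(-1.4)) / 4 = 14.2/4 = 3.55
  S[Y,Y] = ((0.6)·(0.6) + (4.6)·(4.6) + (-1.4)·(-1.4) + (-2.4)·(-2.4) + (-1.4)·(-1.4)) / 4 = 31.2/4 = 7.8
  S = [[5.3, 3.55],
 [3.55, 7.8]].

Step 3 — invert S. det(S) = 5.3·7.8 - (3.55)² = 28.7375.
  S^{-1} = (1/det) · [[d, -b], [-b, a]] = [[0.2714, -0.1235],
 [-0.1235, 0.1844]].

Step 4 — quadratic form (x̄ - mu_0)^T · S^{-1} · (x̄ - mu_0):
  S^{-1} · (x̄ - mu_0) = (0.5776, -0.468),
  (x̄ - mu_0)^T · [...] = (1.4)·(0.5776) + (-1.6)·(-0.468) = 1.5575.

Step 5 — scale by n: T² = 5 · 1.5575 = 7.7877.

T² ≈ 7.7877


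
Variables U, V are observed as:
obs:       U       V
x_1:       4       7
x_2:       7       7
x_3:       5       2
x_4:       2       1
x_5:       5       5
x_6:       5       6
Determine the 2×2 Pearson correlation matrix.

Step 1 — column means:
  mean(U) = (4 + 7 + 5 + 2 + 5 + 5) / 6 = 28/6 = 4.6667
  mean(V) = (7 + 7 + 2 + 1 + 5 + 6) / 6 = 28/6 = 4.6667

Step 2 — sample variances and covariances s[i,j] = (1/(n-1)) · Σ_k (x_{k,i} - mean_i) · (x_{k,j} - mean_j), with n-1 = 5:
  s[U,U] = ((-0.6667)·(-0.6667) + (2.3333)·(2.3333) + (0.3333)·(0.3333) + (-2.6667)·(-2.6667) + (0.3333)·(0.3333) + (0.3333)·(0.3333)) / 5 = 13.3333/5 = 2.6667
  s[U,V] = ((-0.6667)·(2.3333) + (2.3333)·(2.3333) + (0.3333)·(-2.6667) + (-2.6667)·(-3.6667) + (0.3333)·(0.3333) + (0.3333)·(1.3333)) / 5 = 13.3333/5 = 2.6667
  s[V,V] = ((2.3333)·(2.3333) + (2.3333)·(2.3333) + (-2.6667)·(-2.6667) + (-3.6667)·(-3.6667) + (0.3333)·(0.3333) + (1.3333)·(1.3333)) / 5 = 33.3333/5 = 6.6667
  Sample standard deviations s_i = √(s[i,i]):
  s(U) = √(2.6667) = 1.633
  s(V) = √(6.6667) = 2.582

Step 3 — r_{ij} = s_{ij} / (s_i · s_j):
  r[U,U] = 1 (diagonal).
  r[U,V] = 2.6667 / (1.633 · 2.582) = 2.6667 / 4.2164 = 0.6325
  r[V,V] = 1 (diagonal).

R is symmetric with unit diagonal. Assembling:

R = [[1, 0.6325],
 [0.6325, 1]]


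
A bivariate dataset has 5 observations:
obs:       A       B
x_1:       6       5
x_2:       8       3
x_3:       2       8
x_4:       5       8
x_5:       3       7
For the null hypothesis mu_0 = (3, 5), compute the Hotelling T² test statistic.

Step 1 — sample mean vector:
  mean(A) = (6 + 8 + 2 + 5 + 3) / 5 = 24/5 = 4.8
  mean(B) = (5 + 3 + 8 + 8 + 7) / 5 = 31/5 = 6.2
  x̄ = (4.8, 6.2),  deviation x̄ - mu_0 = (4.8, 6.2) - (3, 5) = (1.8, 1.2).

Step 2 — sample covariance matrix, S[i,j] = (1/(n-1)) · Σ_k (x_{k,i} - mean_i) · (x_{k,j} - mean_j), divisor n-1 = 4:
  S[A,A] = ((1.2)·(1.2) + (3.2)·(3.2) + (-2.8)·(-2.8) + (0.2)·(0.2) + (-1.8)·(-1.8)) / 4 = 22.8/4 = 5.7
  S[A,B] = ((1.2)·(-1.2) + (3.2)·(-3.2) + (-2.8)·(1.8) + (0.2)·(1.8) + (-1.8)·(0.8)) / 4 = -17.8/4 = -4.45
  S[B,B] = ((-1.2)·(-1.2) + (-3.2)·(-3.2) + (1.8)·(1.8) + (1.8)·(1.8) + (0.8)·(0.8)) / 4 = 18.8/4 = 4.7
  S = [[5.7, -4.45],
 [-4.45, 4.7]].

Step 3 — invert S. det(S) = 5.7·4.7 - (-4.45)² = 6.9875.
  S^{-1} = (1/det) · [[d, -b], [-b, a]] = [[0.6726, 0.6369],
 [0.6369, 0.8157]].

Step 4 — quadratic form (x̄ - mu_0)^T · S^{-1} · (x̄ - mu_0):
  S^{-1} · (x̄ - mu_0) = (1.975, 2.1252),
  (x̄ - mu_0)^T · [...] = (1.8)·(1.975) + (1.2)·(2.1252) = 6.1052.

Step 5 — scale by n: T² = 5 · 6.1052 = 30.5259.

T² ≈ 30.5259


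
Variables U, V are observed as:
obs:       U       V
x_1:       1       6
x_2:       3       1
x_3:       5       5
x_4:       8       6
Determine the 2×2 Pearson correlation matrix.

Step 1 — column means:
  mean(U) = (1 + 3 + 5 + 8) / 4 = 17/4 = 4.25
  mean(V) = (6 + 1 + 5 + 6) / 4 = 18/4 = 4.5

Step 2 — sample variances and covariances s[i,j] = (1/(n-1)) · Σ_k (x_{k,i} - mean_i) · (x_{k,j} - mean_j), with n-1 = 3:
  s[U,U] = ((-3.25)·(-3.25) + (-1.25)·(-1.25) + (0.75)·(0.75) + (3.75)·(3.75)) / 3 = 26.75/3 = 8.9167
  s[U,V] = ((-3.25)·(1.5) + (-1.25)·(-3.5) + (0.75)·(0.5) + (3.75)·(1.5)) / 3 = 5.5/3 = 1.8333
  s[V,V] = ((1.5)·(1.5) + (-3.5)·(-3.5) + (0.5)·(0.5) + (1.5)·(1.5)) / 3 = 17/3 = 5.6667
  Sample standard deviations s_i = √(s[i,i]):
  s(U) = √(8.9167) = 2.9861
  s(V) = √(5.6667) = 2.3805

Step 3 — r_{ij} = s_{ij} / (s_i · s_j):
  r[U,U] = 1 (diagonal).
  r[U,V] = 1.8333 / (2.9861 · 2.3805) = 1.8333 / 7.1083 = 0.2579
  r[V,V] = 1 (diagonal).

R is symmetric with unit diagonal. Assembling:

R = [[1, 0.2579],
 [0.2579, 1]]


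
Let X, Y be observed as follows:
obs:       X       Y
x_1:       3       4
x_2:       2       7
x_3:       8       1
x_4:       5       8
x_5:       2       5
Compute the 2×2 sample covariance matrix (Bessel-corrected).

Step 1 — column means:
  mean(X) = (3 + 2 + 8 + 5 + 2) / 5 = 20/5 = 4
  mean(Y) = (4 + 7 + 1 + 8 + 5) / 5 = 25/5 = 5

Step 2 — sample covariance S[i,j] = (1/(n-1)) · Σ_k (x_{k,i} - mean_i) · (x_{k,j} - mean_j), with n-1 = 4.
  S[X,X] = ((-1)·(-1) + (-2)·(-2) + (4)·(4) + (1)·(1) + (-2)·(-2)) / 4 = 26/4 = 6.5
  S[X,Y] = ((-1)·(-1) + (-2)·(2) + (4)·(-4) + (1)·(3) + (-2)·(0)) / 4 = -16/4 = -4
  S[Y,Y] = ((-1)·(-1) + (2)·(2) + (-4)·(-4) + (3)·(3) + (0)·(0)) / 4 = 30/4 = 7.5

S is symmetric (S[j,i] = S[i,j]). Assembling:

S = [[6.5, -4],
 [-4, 7.5]]


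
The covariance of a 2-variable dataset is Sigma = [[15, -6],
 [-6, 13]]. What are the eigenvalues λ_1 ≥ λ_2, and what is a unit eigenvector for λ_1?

Step 1 — characteristic polynomial of 2×2 Sigma:
  det(Sigma - λI) = λ² - trace · λ + det = 0.
  trace = 15 + 13 = 28, det = 15·13 - (-6)² = 159.
Step 2 — discriminant:
  Δ = trace² - 4·det = 784 - 636 = 148.
Step 3 — eigenvalues:
  λ = (trace ± √Δ)/2 = (28 ± 12.1655)/2,
  λ_1 = 20.0828,  λ_2 = 7.9172.

Step 4 — unit eigenvector for λ_1: solve (Sigma - λ_1 I)v = 0. First row:
  (15 - 20.0828)·v_x + (-6)·v_y = 0, i.e. (-5.0828)·v_x + (-6)·v_y = 0,
  so v ∝ (b, λ_1 - a) = (-6, 5.0828); multiply by -1 so the first entry is positive: u = (6, -5.0828).
  ||u|| = √((6)² + (-5.0828)²) = √(61.8345) ≈ 7.8635,
  v_1 = u/||u|| ≈ (0.763, -0.6464) (||v_1|| = 1).

λ_1 = 20.0828,  λ_2 = 7.9172;  v_1 ≈ (0.763, -0.6464)


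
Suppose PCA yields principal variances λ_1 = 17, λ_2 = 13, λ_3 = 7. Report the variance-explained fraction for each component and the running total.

Step 1 — total variance = trace(Sigma) = Σ λ_i = 17 + 13 + 7 = 37.

Step 2 — fraction explained by component i = λ_i / Σ λ:
  PC1: 17/37 = 0.4595
  PC2: 13/37 = 0.3514
  PC3: 7/37 = 0.1892

Step 3 — cumulative fraction after k components = (λ_1 + ... + λ_k) / Σ λ:
  k = 1: 17/37 = 0.4595
  k = 2: (17 + 13)/37 = 30/37 = 0.8108
  k = 3: (17 + 13 + 7)/37 = 37/37 = 1

Summary (fraction, with percent):

explained: PC1 0.4595 (45.95%), PC2 0.3514 (35.14%), PC3 0.1892 (18.92%);  cumulative: 0.4595, 0.8108, 1


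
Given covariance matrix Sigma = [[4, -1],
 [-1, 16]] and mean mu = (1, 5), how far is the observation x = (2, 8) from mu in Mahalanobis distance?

Step 1 — centre the observation: (x - mu) = (1, 3).

Step 2 — invert Sigma. det(Sigma) = 4·16 - (-1)² = 63.
  Sigma^{-1} = (1/det) · [[d, -b], [-b, a]] = [[0.254, 0.0159],
 [0.0159, 0.0635]].

Step 3 — form the quadratic (x - mu)^T · Sigma^{-1} · (x - mu):
  Sigma^{-1} · (x - mu) = (0.3016, 0.2063).
  (x - mu)^T · [Sigma^{-1} · (x - mu)] = (1)·(0.3016) + (3)·(0.2063) = 0.9206.

Step 4 — take square root: d = √(0.9206) ≈ 0.9595.

d(x, mu) = √(0.9206) ≈ 0.9595


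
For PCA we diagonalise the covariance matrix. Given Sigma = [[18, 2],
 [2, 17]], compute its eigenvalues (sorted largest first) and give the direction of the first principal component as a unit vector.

Step 1 — characteristic polynomial of 2×2 Sigma:
  det(Sigma - λI) = λ² - trace · λ + det = 0.
  trace = 18 + 17 = 35, det = 18·17 - (2)² = 302.
Step 2 — discriminant:
  Δ = trace² - 4·det = 1225 - 1208 = 17.
Step 3 — eigenvalues:
  λ = (trace ± √Δ)/2 = (35 ± 4.1231)/2,
  λ_1 = 19.5616,  λ_2 = 15.4384.

Step 4 — unit eigenvector for λ_1: solve (Sigma - λ_1 I)v = 0. First row:
  (18 - 19.5616)·v_x + (2)·v_y = 0, i.e. (-1.5616)·v_x + (2)·v_y = 0,
  so v ∝ (b, λ_1 - a) = (2, 1.5616) = u.
  ||u|| = √((2)² + (1.5616)²) = √(6.4384) ≈ 2.5374,
  v_1 = u/||u|| ≈ (0.7882, 0.6154) (||v_1|| = 1).

λ_1 = 19.5616,  λ_2 = 15.4384;  v_1 ≈ (0.7882, 0.6154)


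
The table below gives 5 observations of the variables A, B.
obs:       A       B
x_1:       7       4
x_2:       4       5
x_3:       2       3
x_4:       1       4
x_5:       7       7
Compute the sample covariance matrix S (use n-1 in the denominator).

Step 1 — column means:
  mean(A) = (7 + 4 + 2 + 1 + 7) / 5 = 21/5 = 4.2
  mean(B) = (4 + 5 + 3 + 4 + 7) / 5 = 23/5 = 4.6

Step 2 — sample covariance S[i,j] = (1/(n-1)) · Σ_k (x_{k,i} - mean_i) · (x_{k,j} - mean_j), with n-1 = 4.
  S[A,A] = ((2.8)·(2.8) + (-0.2)·(-0.2) + (-2.2)·(-2.2) + (-3.2)·(-3.2) + (2.8)·(2.8)) / 4 = 30.8/4 = 7.7
  S[A,B] = ((2.8)·(-0.6) + (-0.2)·(0.4) + (-2.2)·(-1.6) + (-3.2)·(-0.6) + (2.8)·(2.4)) / 4 = 10.4/4 = 2.6
  S[B,B] = ((-0.6)·(-0.6) + (0.4)·(0.4) + (-1.6)·(-1.6) + (-0.6)·(-0.6) + (2.4)·(2.4)) / 4 = 9.2/4 = 2.3

S is symmetric (S[j,i] = S[i,j]). Assembling:

S = [[7.7, 2.6],
 [2.6, 2.3]]


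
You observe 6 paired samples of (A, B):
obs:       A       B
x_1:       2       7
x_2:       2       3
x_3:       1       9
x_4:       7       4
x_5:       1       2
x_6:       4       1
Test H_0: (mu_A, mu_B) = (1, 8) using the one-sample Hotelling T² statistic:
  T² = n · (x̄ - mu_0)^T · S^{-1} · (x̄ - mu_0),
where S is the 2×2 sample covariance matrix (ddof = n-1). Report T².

Step 1 — sample mean vector:
  mean(A) = (2 + 2 + 1 + 7 + 1 + 4) / 6 = 17/6 = 2.8333
  mean(B) = (7 + 3 + 9 + 4 + 2 + 1) / 6 = 26/6 = 4.3333
  x̄ = (2.8333, 4.3333),  deviation x̄ - mu_0 = (2.8333, 4.3333) - (1, 8) = (1.8333, -3.6667).

Step 2 — sample covariance matrix, S[i,j] = (1/(n-1)) · Σ_k (x_{k,i} - mean_i) · (x_{k,j} - mean_j), divisor n-1 = 5:
  S[A,A] = ((-0.8333)·(-0.8333) + (-0.8333)·(-0.8333) + (-1.8333)·(-1.8333) + (4.1667)·(4.1667) + (-1.8333)·(-1.8333) + (1.1667)·(1.1667)) / 5 = 26.8333/5 = 5.3667
  S[A,B] = ((-0.8333)·(2.6667) + (-0.8333)·(-1.3333) + (-1.8333)·(4.6667) + (4.1667)·(-0.3333) + (-1.8333)·(-2.3333) + (1.1667)·(-3.3333)) / 5 = -10.6667/5 = -2.1333
  S[B,B] = ((2.6667)·(2.6667) + (-1.3333)·(-1.3333) + (4.6667)·(4.6667) + (-0.3333)·(-0.3333) + (-2.3333)·(-2.3333) + (-3.3333)·(-3.3333)) / 5 = 47.3333/5 = 9.4667
  S = [[5.3667, -2.1333],
 [-2.1333, 9.4667]].

Step 3 — invert S. det(S) = 5.3667·9.4667 - (-2.1333)² = 46.2533.
  S^{-1} = (1/det) · [[d, -b], [-b, a]] = [[0.2047, 0.0461],
 [0.0461, 0.116]].

Step 4 — quadratic form (x̄ - mu_0)^T · S^{-1} · (x̄ - mu_0):
  S^{-1} · (x̄ - mu_0) = (0.2061, -0.3409),
  (x̄ - mu_0)^T · [...] = (1.8333)·(0.2061) + (-3.6667)·(-0.3409) = 1.6278.

Step 5 — scale by n: T² = 6 · 1.6278 = 9.7665.

T² ≈ 9.7665


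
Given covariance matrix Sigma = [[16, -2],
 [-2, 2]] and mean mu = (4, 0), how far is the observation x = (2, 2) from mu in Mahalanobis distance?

Step 1 — centre the observation: (x - mu) = (-2, 2).

Step 2 — invert Sigma. det(Sigma) = 16·2 - (-2)² = 28.
  Sigma^{-1} = (1/det) · [[d, -b], [-b, a]] = [[0.0714, 0.0714],
 [0.0714, 0.5714]].

Step 3 — form the quadratic (x - mu)^T · Sigma^{-1} · (x - mu):
  Sigma^{-1} · (x - mu) = (0, 1).
  (x - mu)^T · [Sigma^{-1} · (x - mu)] = (-2)·(0) + (2)·(1) = 2.

Step 4 — take square root: d = √(2) ≈ 1.4142.

d(x, mu) = √(2) ≈ 1.4142


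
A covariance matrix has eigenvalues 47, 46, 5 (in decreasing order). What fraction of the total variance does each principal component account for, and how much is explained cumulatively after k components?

Step 1 — total variance = trace(Sigma) = Σ λ_i = 47 + 46 + 5 = 98.

Step 2 — fraction explained by component i = λ_i / Σ λ:
  PC1: 47/98 = 0.4796
  PC2: 46/98 = 0.4694
  PC3: 5/98 = 0.051

Step 3 — cumulative fraction after k components = (λ_1 + ... + λ_k) / Σ λ:
  k = 1: 47/98 = 0.4796
  k = 2: (47 + 46)/98 = 93/98 = 0.949
  k = 3: (47 + 46 + 5)/98 = 98/98 = 1

Summary (fraction, with percent):

explained: PC1 0.4796 (47.96%), PC2 0.4694 (46.94%), PC3 0.051 (5.1%);  cumulative: 0.4796, 0.949, 1


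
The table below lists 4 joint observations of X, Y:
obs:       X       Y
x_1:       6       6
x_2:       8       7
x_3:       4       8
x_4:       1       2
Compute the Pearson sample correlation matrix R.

Step 1 — column means:
  mean(X) = (6 + 8 + 4 + 1) / 4 = 19/4 = 4.75
  mean(Y) = (6 + 7 + 8 + 2) / 4 = 23/4 = 5.75

Step 2 — sample variances and covariances s[i,j] = (1/(n-1)) · Σ_k (x_{k,i} - mean_i) · (x_{k,j} - mean_j), with n-1 = 3:
  s[X,X] = ((1.25)·(1.25) + (3.25)·(3.25) + (-0.75)·(-0.75) + (-3.75)·(-3.75)) / 3 = 26.75/3 = 8.9167
  s[X,Y] = ((1.25)·(0.25) + (3.25)·(1.25) + (-0.75)·(2.25) + (-3.75)·(-3.75)) / 3 = 16.75/3 = 5.5833
  s[Y,Y] = ((0.25)·(0.25) + (1.25)·(1.25) + (2.25)·(2.25) + (-3.75)·(-3.75)) / 3 = 20.75/3 = 6.9167
  Sample standard deviations s_i = √(s[i,i]):
  s(X) = √(8.9167) = 2.9861
  s(Y) = √(6.9167) = 2.63

Step 3 — r_{ij} = s_{ij} / (s_i · s_j):
  r[X,X] = 1 (diagonal).
  r[X,Y] = 5.5833 / (2.9861 · 2.63) = 5.5833 / 7.8533 = 0.711
  r[Y,Y] = 1 (diagonal).

R is symmetric with unit diagonal. Assembling:

R = [[1, 0.711],
 [0.711, 1]]


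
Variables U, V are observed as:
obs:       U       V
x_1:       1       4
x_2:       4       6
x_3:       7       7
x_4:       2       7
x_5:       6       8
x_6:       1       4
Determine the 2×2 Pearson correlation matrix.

Step 1 — column means:
  mean(U) = (1 + 4 + 7 + 2 + 6 + 1) / 6 = 21/6 = 3.5
  mean(V) = (4 + 6 + 7 + 7 + 8 + 4) / 6 = 36/6 = 6

Step 2 — sample variances and covariances s[i,j] = (1/(n-1)) · Σ_k (x_{k,i} - mean_i) · (x_{k,j} - mean_j), with n-1 = 5:
  s[U,U] = ((-2.5)·(-2.5) + (0.5)·(0.5) + (3.5)·(3.5) + (-1.5)·(-1.5) + (2.5)·(2.5) + (-2.5)·(-2.5)) / 5 = 33.5/5 = 6.7
  s[U,V] = ((-2.5)·(-2) + (0.5)·(0) + (3.5)·(1) + (-1.5)·(1) + (2.5)·(2) + (-2.5)·(-2)) / 5 = 17/5 = 3.4
  s[V,V] = ((-2)·(-2) + (0)·(0) + (1)·(1) + (1)·(1) + (2)·(2) + (-2)·(-2)) / 5 = 14/5 = 2.8
  Sample standard deviations s_i = √(s[i,i]):
  s(U) = √(6.7) = 2.5884
  s(V) = √(2.8) = 1.6733

Step 3 — r_{ij} = s_{ij} / (s_i · s_j):
  r[U,U] = 1 (diagonal).
  r[U,V] = 3.4 / (2.5884 · 1.6733) = 3.4 / 4.3313 = 0.785
  r[V,V] = 1 (diagonal).

R is symmetric with unit diagonal. Assembling:

R = [[1, 0.785],
 [0.785, 1]]


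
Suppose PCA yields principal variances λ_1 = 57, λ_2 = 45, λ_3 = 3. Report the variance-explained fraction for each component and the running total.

Step 1 — total variance = trace(Sigma) = Σ λ_i = 57 + 45 + 3 = 105.

Step 2 — fraction explained by component i = λ_i / Σ λ:
  PC1: 57/105 = 0.5429
  PC2: 45/105 = 0.4286
  PC3: 3/105 = 0.0286

Step 3 — cumulative fraction after k components = (λ_1 + ... + λ_k) / Σ λ:
  k = 1: 57/105 = 0.5429
  k = 2: (57 + 45)/105 = 102/105 = 0.9714
  k = 3: (57 + 45 + 3)/105 = 105/105 = 1

Summary (fraction, with percent):

explained: PC1 0.5429 (54.29%), PC2 0.4286 (42.86%), PC3 0.0286 (2.86%);  cumulative: 0.5429, 0.9714, 1


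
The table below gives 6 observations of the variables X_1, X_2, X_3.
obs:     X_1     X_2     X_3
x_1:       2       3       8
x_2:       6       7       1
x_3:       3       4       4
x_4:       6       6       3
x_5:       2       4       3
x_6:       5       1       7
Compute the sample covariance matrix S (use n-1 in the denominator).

Step 1 — column means:
  mean(X_1) = (2 + 6 + 3 + 6 + 2 + 5) / 6 = 24/6 = 4
  mean(X_2) = (3 + 7 + 4 + 6 + 4 + 1) / 6 = 25/6 = 4.1667
  mean(X_3) = (8 + 1 + 4 + 3 + 3 + 7) / 6 = 26/6 = 4.3333

Step 2 — sample covariance S[i,j] = (1/(n-1)) · Σ_k (x_{k,i} - mean_i) · (x_{k,j} - mean_j), with n-1 = 5.
  S[X_1,X_1] = ((-2)·(-2) + (2)·(2) + (-1)·(-1) + (2)·(2) + (-2)·(-2) + (1)·(1)) / 5 = 18/5 = 3.6
  S[X_1,X_2] = ((-2)·(-1.1667) + (2)·(2.8333) + (-1)·(-0.1667) + (2)·(1.8333) + (-2)·(-0.1667) + (1)·(-3.1667)) / 5 = 9/5 = 1.8
  S[X_1,X_3] = ((-2)·(3.6667) + (2)·(-3.3333) + (-1)·(-0.3333) + (2)·(-1.3333) + (-2)·(-1.3333) + (1)·(2.6667)) / 5 = -11/5 = -2.2
  S[X_2,X_2] = ((-1.1667)·(-1.1667) + (2.8333)·(2.8333) + (-0.1667)·(-0.1667) + (1.8333)·(1.8333) + (-0.1667)·(-0.1667) + (-3.1667)·(-3.1667)) / 5 = 22.8333/5 = 4.5667
  S[X_2,X_3] = ((-1.1667)·(3.6667) + (2.8333)·(-3.3333) + (-0.1667)·(-0.3333) + (1.8333)·(-1.3333) + (-0.1667)·(-1.3333) + (-3.1667)·(2.6667)) / 5 = -24.3333/5 = -4.8667
  S[X_3,X_3] = ((3.6667)·(3.6667) + (-3.3333)·(-3.3333) + (-0.3333)·(-0.3333) + (-1.3333)·(-1.3333) + (-1.3333)·(-1.3333) + (2.6667)·(2.6667)) / 5 = 35.3333/5 = 7.0667

S is symmetric (S[j,i] = S[i,j]). Assembling:

S = [[3.6, 1.8, -2.2],
 [1.8, 4.5667, -4.8667],
 [-2.2, -4.8667, 7.0667]]


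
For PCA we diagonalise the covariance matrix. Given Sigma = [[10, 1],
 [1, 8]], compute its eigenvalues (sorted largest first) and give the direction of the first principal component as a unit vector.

Step 1 — characteristic polynomial of 2×2 Sigma:
  det(Sigma - λI) = λ² - trace · λ + det = 0.
  trace = 10 + 8 = 18, det = 10·8 - (1)² = 79.
Step 2 — discriminant:
  Δ = trace² - 4·det = 324 - 316 = 8.
Step 3 — eigenvalues:
  λ = (trace ± √Δ)/2 = (18 ± 2.8284)/2,
  λ_1 = 10.4142,  λ_2 = 7.5858.

Step 4 — unit eigenvector for λ_1: solve (Sigma - λ_1 I)v = 0. First row:
  (10 - 10.4142)·v_x + (1)·v_y = 0, i.e. (-0.4142)·v_x + (1)·v_y = 0,
  so v ∝ (b, λ_1 - a) = (1, 0.4142) = u.
  ||u|| = √((1)² + (0.4142)²) = √(1.1716) ≈ 1.0824,
  v_1 = u/||u|| ≈ (0.9239, 0.3827) (||v_1|| = 1).

λ_1 = 10.4142,  λ_2 = 7.5858;  v_1 ≈ (0.9239, 0.3827)


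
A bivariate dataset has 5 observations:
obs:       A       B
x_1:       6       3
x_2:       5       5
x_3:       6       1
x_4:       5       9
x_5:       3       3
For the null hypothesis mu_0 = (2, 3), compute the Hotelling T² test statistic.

Step 1 — sample mean vector:
  mean(A) = (6 + 5 + 6 + 5 + 3) / 5 = 25/5 = 5
  mean(B) = (3 + 5 + 1 + 9 + 3) / 5 = 21/5 = 4.2
  x̄ = (5, 4.2),  deviation x̄ - mu_0 = (5, 4.2) - (2, 3) = (3, 1.2).

Step 2 — sample covariance matrix, S[i,j] = (1/(n-1)) · Σ_k (x_{k,i} - mean_i) · (x_{k,j} - mean_j), divisor n-1 = 4:
  S[A,A] = ((1)·(1) + (0)·(0) + (1)·(1) + (0)·(0) + (-2)·(-2)) / 4 = 6/4 = 1.5
  S[A,B] = ((1)·(-1.2) + (0)·(0.8) + (1)·(-3.2) + (0)·(4.8) + (-2)·(-1.2)) / 4 = -2/4 = -0.5
  S[B,B] = ((-1.2)·(-1.2) + (0.8)·(0.8) + (-3.2)·(-3.2) + (4.8)·(4.8) + (-1.2)·(-1.2)) / 4 = 36.8/4 = 9.2
  S = [[1.5, -0.5],
 [-0.5, 9.2]].

Step 3 — invert S. det(S) = 1.5·9.2 - (-0.5)² = 13.55.
  S^{-1} = (1/det) · [[d, -b], [-b, a]] = [[0.679, 0.0369],
 [0.0369, 0.1107]].

Step 4 — quadratic form (x̄ - mu_0)^T · S^{-1} · (x̄ - mu_0):
  S^{-1} · (x̄ - mu_0) = (2.0812, 0.2435),
  (x̄ - mu_0)^T · [...] = (3)·(2.0812) + (1.2)·(0.2435) = 6.5358.

Step 5 — scale by n: T² = 5 · 6.5358 = 32.679.

T² ≈ 32.679


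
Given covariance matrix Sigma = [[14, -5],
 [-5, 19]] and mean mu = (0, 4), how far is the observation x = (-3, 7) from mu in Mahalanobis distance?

Step 1 — centre the observation: (x - mu) = (-3, 3).

Step 2 — invert Sigma. det(Sigma) = 14·19 - (-5)² = 241.
  Sigma^{-1} = (1/det) · [[d, -b], [-b, a]] = [[0.0788, 0.0207],
 [0.0207, 0.0581]].

Step 3 — form the quadratic (x - mu)^T · Sigma^{-1} · (x - mu):
  Sigma^{-1} · (x - mu) = (-0.1743, 0.112).
  (x - mu)^T · [Sigma^{-1} · (x - mu)] = (-3)·(-0.1743) + (3)·(0.112) = 0.8589.

Step 4 — take square root: d = √(0.8589) ≈ 0.9268.

d(x, mu) = √(0.8589) ≈ 0.9268


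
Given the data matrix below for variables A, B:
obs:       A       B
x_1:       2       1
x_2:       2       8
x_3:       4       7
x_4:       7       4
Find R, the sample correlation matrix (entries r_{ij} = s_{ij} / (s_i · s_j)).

Step 1 — column means:
  mean(A) = (2 + 2 + 4 + 7) / 4 = 15/4 = 3.75
  mean(B) = (1 + 8 + 7 + 4) / 4 = 20/4 = 5

Step 2 — sample variances and covariances s[i,j] = (1/(n-1)) · Σ_k (x_{k,i} - mean_i) · (x_{k,j} - mean_j), with n-1 = 3:
  s[A,A] = ((-1.75)·(-1.75) + (-1.75)·(-1.75) + (0.25)·(0.25) + (3.25)·(3.25)) / 3 = 16.75/3 = 5.5833
  s[A,B] = ((-1.75)·(-4) + (-1.75)·(3) + (0.25)·(2) + (3.25)·(-1)) / 3 = -1/3 = -0.3333
  s[B,B] = ((-4)·(-4) + (3)·(3) + (2)·(2) + (-1)·(-1)) / 3 = 30/3 = 10
  Sample standard deviations s_i = √(s[i,i]):
  s(A) = √(5.5833) = 2.3629
  s(B) = √(10) = 3.1623

Step 3 — r_{ij} = s_{ij} / (s_i · s_j):
  r[A,A] = 1 (diagonal).
  r[A,B] = -0.3333 / (2.3629 · 3.1623) = -0.3333 / 7.4722 = -0.0446
  r[B,B] = 1 (diagonal).

R is symmetric with unit diagonal. Assembling:

R = [[1, -0.0446],
 [-0.0446, 1]]


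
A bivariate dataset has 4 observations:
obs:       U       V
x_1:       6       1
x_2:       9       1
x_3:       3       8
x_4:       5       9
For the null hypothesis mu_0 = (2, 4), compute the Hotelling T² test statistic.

Step 1 — sample mean vector:
  mean(U) = (6 + 9 + 3 + 5) / 4 = 23/4 = 5.75
  mean(V) = (1 + 1 + 8 + 9) / 4 = 19/4 = 4.75
  x̄ = (5.75, 4.75),  deviation x̄ - mu_0 = (5.75, 4.75) - (2, 4) = (3.75, 0.75).

Step 2 — sample covariance matrix, S[i,j] = (1/(n-1)) · Σ_k (x_{k,i} - mean_i) · (x_{k,j} - mean_j), divisor n-1 = 3:
  S[U,U] = ((0.25)·(0.25) + (3.25)·(3.25) + (-2.75)·(-2.75) + (-0.75)·(-0.75)) / 3 = 18.75/3 = 6.25
  S[U,V] = ((0.25)·(-3.75) + (3.25)·(-3.75) + (-2.75)·(3.25) + (-0.75)·(4.25)) / 3 = -25.25/3 = -8.4167
  S[V,V] = ((-3.75)·(-3.75) + (-3.75)·(-3.75) + (3.25)·(3.25) + (4.25)·(4.25)) / 3 = 56.75/3 = 18.9167
  S = [[6.25, -8.4167],
 [-8.4167, 18.9167]].

Step 3 — invert S. det(S) = 6.25·18.9167 - (-8.4167)² = 47.3889.
  S^{-1} = (1/det) · [[d, -b], [-b, a]] = [[0.3992, 0.1776],
 [0.1776, 0.1319]].

Step 4 — quadratic form (x̄ - mu_0)^T · S^{-1} · (x̄ - mu_0):
  S^{-1} · (x̄ - mu_0) = (1.6301, 0.7649),
  (x̄ - mu_0)^T · [...] = (3.75)·(1.6301) + (0.75)·(0.7649) = 6.6867.

Step 5 — scale by n: T² = 4 · 6.6867 = 26.7468.

T² ≈ 26.7468


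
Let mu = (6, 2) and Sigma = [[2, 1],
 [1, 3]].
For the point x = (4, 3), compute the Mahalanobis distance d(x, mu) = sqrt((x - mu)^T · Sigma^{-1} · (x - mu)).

Step 1 — centre the observation: (x - mu) = (-2, 1).

Step 2 — invert Sigma. det(Sigma) = 2·3 - (1)² = 5.
  Sigma^{-1} = (1/det) · [[d, -b], [-b, a]] = [[0.6, -0.2],
 [-0.2, 0.4]].

Step 3 — form the quadratic (x - mu)^T · Sigma^{-1} · (x - mu):
  Sigma^{-1} · (x - mu) = (-1.4, 0.8).
  (x - mu)^T · [Sigma^{-1} · (x - mu)] = (-2)·(-1.4) + (1)·(0.8) = 3.6.

Step 4 — take square root: d = √(3.6) ≈ 1.8974.

d(x, mu) = √(3.6) ≈ 1.8974


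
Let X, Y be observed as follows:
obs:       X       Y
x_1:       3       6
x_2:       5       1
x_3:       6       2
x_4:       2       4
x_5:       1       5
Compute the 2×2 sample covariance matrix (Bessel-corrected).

Step 1 — column means:
  mean(X) = (3 + 5 + 6 + 2 + 1) / 5 = 17/5 = 3.4
  mean(Y) = (6 + 1 + 2 + 4 + 5) / 5 = 18/5 = 3.6

Step 2 — sample covariance S[i,j] = (1/(n-1)) · Σ_k (x_{k,i} - mean_i) · (x_{k,j} - mean_j), with n-1 = 4.
  S[X,X] = ((-0.4)·(-0.4) + (1.6)·(1.6) + (2.6)·(2.6) + (-1.4)·(-1.4) + (-2.4)·(-2.4)) / 4 = 17.2/4 = 4.3
  S[X,Y] = ((-0.4)·(2.4) + (1.6)·(-2.6) + (2.6)·(-1.6) + (-1.4)·(0.4) + (-2.4)·(1.4)) / 4 = -13.2/4 = -3.3
  S[Y,Y] = ((2.4)·(2.4) + (-2.6)·(-2.6) + (-1.6)·(-1.6) + (0.4)·(0.4) + (1.4)·(1.4)) / 4 = 17.2/4 = 4.3

S is symmetric (S[j,i] = S[i,j]). Assembling:

S = [[4.3, -3.3],
 [-3.3, 4.3]]


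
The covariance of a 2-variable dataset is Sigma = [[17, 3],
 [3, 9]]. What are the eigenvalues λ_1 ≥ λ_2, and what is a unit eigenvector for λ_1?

Step 1 — characteristic polynomial of 2×2 Sigma:
  det(Sigma - λI) = λ² - trace · λ + det = 0.
  trace = 17 + 9 = 26, det = 17·9 - (3)² = 144.
Step 2 — discriminant:
  Δ = trace² - 4·det = 676 - 576 = 100.
Step 3 — eigenvalues:
  λ = (trace ± √Δ)/2 = (26 ± 10)/2,
  λ_1 = 18,  λ_2 = 8.

Step 4 — unit eigenvector for λ_1: solve (Sigma - λ_1 I)v = 0. First row:
  (17 - 18)·v_x + (3)·v_y = 0, i.e. (-1)·v_x + (3)·v_y = 0,
  so v ∝ (b, λ_1 - a) = (3, 1) = u.
  ||u|| = √((3)² + (1)²) = √(10) ≈ 3.1623,
  v_1 = u/||u|| ≈ (0.9487, 0.3162) (||v_1|| = 1).

λ_1 = 18,  λ_2 = 8;  v_1 ≈ (0.9487, 0.3162)


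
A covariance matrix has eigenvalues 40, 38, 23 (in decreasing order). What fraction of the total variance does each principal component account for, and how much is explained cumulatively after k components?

Step 1 — total variance = trace(Sigma) = Σ λ_i = 40 + 38 + 23 = 101.

Step 2 — fraction explained by component i = λ_i / Σ λ:
  PC1: 40/101 = 0.396
  PC2: 38/101 = 0.3762
  PC3: 23/101 = 0.2277

Step 3 — cumulative fraction after k components = (λ_1 + ... + λ_k) / Σ λ:
  k = 1: 40/101 = 0.396
  k = 2: (40 + 38)/101 = 78/101 = 0.7723
  k = 3: (40 + 38 + 23)/101 = 101/101 = 1

Summary (fraction, with percent):

explained: PC1 0.396 (39.6%), PC2 0.3762 (37.62%), PC3 0.2277 (22.77%);  cumulative: 0.396, 0.7723, 1


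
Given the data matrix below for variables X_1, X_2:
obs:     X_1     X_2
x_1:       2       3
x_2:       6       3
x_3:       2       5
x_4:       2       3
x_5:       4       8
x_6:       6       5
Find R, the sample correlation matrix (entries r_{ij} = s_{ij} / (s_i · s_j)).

Step 1 — column means:
  mean(X_1) = (2 + 6 + 2 + 2 + 4 + 6) / 6 = 22/6 = 3.6667
  mean(X_2) = (3 + 3 + 5 + 3 + 8 + 5) / 6 = 27/6 = 4.5

Step 2 — sample variances and covariances s[i,j] = (1/(n-1)) · Σ_k (x_{k,i} - mean_i) · (x_{k,j} - mean_j), with n-1 = 5:
  s[X_1,X_1] = ((-1.6667)·(-1.6667) + (2.3333)·(2.3333) + (-1.6667)·(-1.6667) + (-1.6667)·(-1.6667) + (0.3333)·(0.3333) + (2.3333)·(2.3333)) / 5 = 19.3333/5 = 3.8667
  s[X_1,X_2] = ((-1.6667)·(-1.5) + (2.3333)·(-1.5) + (-1.6667)·(0.5) + (-1.6667)·(-1.5) + (0.3333)·(3.5) + (2.3333)·(0.5)) / 5 = 3/5 = 0.6
  s[X_2,X_2] = ((-1.5)·(-1.5) + (-1.5)·(-1.5) + (0.5)·(0.5) + (-1.5)·(-1.5) + (3.5)·(3.5) + (0.5)·(0.5)) / 5 = 19.5/5 = 3.9
  Sample standard deviations s_i = √(s[i,i]):
  s(X_1) = √(3.8667) = 1.9664
  s(X_2) = √(3.9) = 1.9748

Step 3 — r_{ij} = s_{ij} / (s_i · s_j):
  r[X_1,X_1] = 1 (diagonal).
  r[X_1,X_2] = 0.6 / (1.9664 · 1.9748) = 0.6 / 3.8833 = 0.1545
  r[X_2,X_2] = 1 (diagonal).

R is symmetric with unit diagonal. Assembling:

R = [[1, 0.1545],
 [0.1545, 1]]


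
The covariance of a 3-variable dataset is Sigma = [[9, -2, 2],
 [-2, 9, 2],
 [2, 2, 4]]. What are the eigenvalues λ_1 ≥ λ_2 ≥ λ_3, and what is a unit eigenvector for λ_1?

Step 1 — characteristic polynomial p(λ) = det(λI - Sigma) = λ³ - tr·λ² + c_1·λ - det, where tr = trace, c_1 = sum of the principal 2×2 minors, det = det(Sigma):
  tr = 9 + 9 + 4 = 22,
  c_1 = (9·9 - (-2)²) + (9·4 - (2)²) + (9·4 - (2)²) = 77 + 32 + 32 = 141,
  det = 9·(9·4 - (2)²) - (-2)·((-2)·4 - (2)·(2)) + (2)·((-2)·(2) - 9·(2)) = 9·(32) - (-2)·(-12) + (2)·(-22) = 220.
  So p(λ) = λ³ - 22λ² + 141λ - 220.
Step 2 — look for an integer root (rational root theorem: any rational root is an integer divisor of 220). Testing λ = 11:
  p(11) = 1331 - 2662 + 1551 - 220 = 0  ✓
  Dividing out (λ - 11): p(λ) = (λ - 11)(λ² - 11λ + 20).
Step 3 — remaining eigenvalues from the quadratic λ² - 11λ + 20 = 0:
  Δ = 11² - 4·20 = 121 - 80 = 41,  λ = (11 ± √41)/2 = (11 ± 6.4031)/2 ≈ 8.7016 or 2.2984.
  Sorted: λ_1 = 11,  λ_2 = 8.7016,  λ_3 = 2.2984  (check: sum = 22 = tr ✓).

Step 4 — unit eigenvector for λ_1 = 11: v spans the null space of (Sigma - λ_1 I), whose rows are
  r_1 = (-2, -2, 2),  r_2 = (-2, -2, 2),  r_3 = (2, 2, -7).
  v is orthogonal to every row, so take v ∝ r_1 × r_3 = ((-2)·(-7) - (2)·(2), (2)·(2) - (-2)·(-7), (-2)·(2) - (-2)·(2)) = (10, -10, 0).
  Rescale (divide by 10): u = (1, -1, 0).
  ||u|| = √((1)² + (-1)² + (0)²) = √(2) ≈ 1.4142,  v_1 = u/||u|| ≈ (0.7071, -0.7071, 0) (||v_1|| = 1).

λ_1 = 11,  λ_2 = 8.7016,  λ_3 = 2.2984;  v_1 ≈ (0.7071, -0.7071, 0)


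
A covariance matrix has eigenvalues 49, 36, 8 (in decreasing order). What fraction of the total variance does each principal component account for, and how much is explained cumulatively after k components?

Step 1 — total variance = trace(Sigma) = Σ λ_i = 49 + 36 + 8 = 93.

Step 2 — fraction explained by component i = λ_i / Σ λ:
  PC1: 49/93 = 0.5269
  PC2: 36/93 = 0.3871
  PC3: 8/93 = 0.086

Step 3 — cumulative fraction after k components = (λ_1 + ... + λ_k) / Σ λ:
  k = 1: 49/93 = 0.5269
  k = 2: (49 + 36)/93 = 85/93 = 0.914
  k = 3: (49 + 36 + 8)/93 = 93/93 = 1

Summary (fraction, with percent):

explained: PC1 0.5269 (52.69%), PC2 0.3871 (38.71%), PC3 0.086 (8.6%);  cumulative: 0.5269, 0.914, 1


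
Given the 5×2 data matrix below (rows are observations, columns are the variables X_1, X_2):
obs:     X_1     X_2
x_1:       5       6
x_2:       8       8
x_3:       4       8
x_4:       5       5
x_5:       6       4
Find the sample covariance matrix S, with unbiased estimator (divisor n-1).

Step 1 — column means:
  mean(X_1) = (5 + 8 + 4 + 5 + 6) / 5 = 28/5 = 5.6
  mean(X_2) = (6 + 8 + 8 + 5 + 4) / 5 = 31/5 = 6.2

Step 2 — sample covariance S[i,j] = (1/(n-1)) · Σ_k (x_{k,i} - mean_i) · (x_{k,j} - mean_j), with n-1 = 4.
  S[X_1,X_1] = ((-0.6)·(-0.6) + (2.4)·(2.4) + (-1.6)·(-1.6) + (-0.6)·(-0.6) + (0.4)·(0.4)) / 4 = 9.2/4 = 2.3
  S[X_1,X_2] = ((-0.6)·(-0.2) + (2.4)·(1.8) + (-1.6)·(1.8) + (-0.6)·(-1.2) + (0.4)·(-2.2)) / 4 = 1.4/4 = 0.35
  S[X_2,X_2] = ((-0.2)·(-0.2) + (1.8)·(1.8) + (1.8)·(1.8) + (-1.2)·(-1.2) + (-2.2)·(-2.2)) / 4 = 12.8/4 = 3.2

S is symmetric (S[j,i] = S[i,j]). Assembling:

S = [[2.3, 0.35],
 [0.35, 3.2]]


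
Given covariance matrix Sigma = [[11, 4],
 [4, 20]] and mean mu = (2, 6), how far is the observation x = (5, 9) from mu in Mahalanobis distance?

Step 1 — centre the observation: (x - mu) = (3, 3).

Step 2 — invert Sigma. det(Sigma) = 11·20 - (4)² = 204.
  Sigma^{-1} = (1/det) · [[d, -b], [-b, a]] = [[0.098, -0.0196],
 [-0.0196, 0.0539]].

Step 3 — form the quadratic (x - mu)^T · Sigma^{-1} · (x - mu):
  Sigma^{-1} · (x - mu) = (0.2353, 0.1029).
  (x - mu)^T · [Sigma^{-1} · (x - mu)] = (3)·(0.2353) + (3)·(0.1029) = 1.0147.

Step 4 — take square root: d = √(1.0147) ≈ 1.0073.

d(x, mu) = √(1.0147) ≈ 1.0073


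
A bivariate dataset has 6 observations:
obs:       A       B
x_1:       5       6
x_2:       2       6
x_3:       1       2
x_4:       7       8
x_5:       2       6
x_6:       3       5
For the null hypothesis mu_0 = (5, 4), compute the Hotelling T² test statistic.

Step 1 — sample mean vector:
  mean(A) = (5 + 2 + 1 + 7 + 2 + 3) / 6 = 20/6 = 3.3333
  mean(B) = (6 + 6 + 2 + 8 + 6 + 5) / 6 = 33/6 = 5.5
  x̄ = (3.3333, 5.5),  deviation x̄ - mu_0 = (3.3333, 5.5) - (5, 4) = (-1.6667, 1.5).

Step 2 — sample covariance matrix, S[i,j] = (1/(n-1)) · Σ_k (x_{k,i} - mean_i) · (x_{k,j} - mean_j), divisor n-1 = 5:
  S[A,A] = ((1.6667)·(1.6667) + (-1.3333)·(-1.3333) + (-2.3333)·(-2.3333) + (3.6667)·(3.6667) + (-1.3333)·(-1.3333) + (-0.3333)·(-0.3333)) / 5 = 25.3333/5 = 5.0667
  S[A,B] = ((1.6667)·(0.5) + (-1.3333)·(0.5) + (-2.3333)·(-3.5) + (3.6667)·(2.5) + (-1.3333)·(0.5) + (-0.3333)·(-0.5)) / 5 = 17/5 = 3.4
  S[B,B] = ((0.5)·(0.5) + (0.5)·(0.5) + (-3.5)·(-3.5) + (2.5)·(2.5) + (0.5)·(0.5) + (-0.5)·(-0.5)) / 5 = 19.5/5 = 3.9
  S = [[5.0667, 3.4],
 [3.4, 3.9]].

Step 3 — invert S. det(S) = 5.0667·3.9 - (3.4)² = 8.2.
  S^{-1} = (1/det) · [[d, -b], [-b, a]] = [[0.4756, -0.4146],
 [-0.4146, 0.6179]].

Step 4 — quadratic form (x̄ - mu_0)^T · S^{-1} · (x̄ - mu_0):
  S^{-1} · (x̄ - mu_0) = (-1.4146, 1.6179),
  (x̄ - mu_0)^T · [...] = (-1.6667)·(-1.4146) + (1.5)·(1.6179) = 4.7846.

Step 5 — scale by n: T² = 6 · 4.7846 = 28.7073.

T² ≈ 28.7073


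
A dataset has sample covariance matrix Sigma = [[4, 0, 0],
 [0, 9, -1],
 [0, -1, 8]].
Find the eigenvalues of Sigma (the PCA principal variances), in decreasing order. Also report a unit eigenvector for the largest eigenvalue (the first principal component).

Step 1 — characteristic polynomial p(λ) = det(λI - Sigma) = λ³ - tr·λ² + c_1·λ - det, where tr = trace, c_1 = sum of the principal 2×2 minors, det = det(Sigma):
  tr = 4 + 9 + 8 = 21,
  c_1 = (4·9 - (0)²) + (4·8 - (0)²) + (9·8 - (-1)²) = 36 + 32 + 71 = 139,
  det = 4·(9·8 - (-1)²) - (0)·((0)·8 - (-1)·(0)) + (0)·((0)·(-1) - 9·(0)) = 4·(71) - (0)·(0) + (0)·(0) = 284.
  So p(λ) = λ³ - 21λ² + 139λ - 284.
Step 2 — look for an integer root (rational root theorem: any rational root is an integer divisor of 284). Testing λ = 4:
  p(4) = 64 - 336 + 556 - 284 = 0  ✓
  Dividing out (λ - 4): p(λ) = (λ - 4)(λ² - 17λ + 71).
Step 3 — remaining eigenvalues from the quadratic λ² - 17λ + 71 = 0:
  Δ = 17² - 4·71 = 289 - 284 = 5,  λ = (17 ± √5)/2 = (17 ± 2.2361)/2 ≈ 9.618 or 7.382.
  Sorted: λ_1 = 9.618,  λ_2 = 7.382,  λ_3 = 4  (check: sum = 21 = tr ✓).

Step 4 — unit eigenvector for λ_1 ≈ 9.618: v spans the null space of (Sigma - λ_1 I), whose rows are
  r_1 = (-5.618, 0, 0),  r_2 = (0, -0.618, -1),  r_3 = (0, -1, -1.618).
  v is orthogonal to every row, so take v ∝ r_1 × r_2 = ((0)·(-1) - (0)·(-0.618), (0)·(0) - (-5.618)·(-1), (-5.618)·(-0.618) - (0)·(0)) ≈ (0, -5.618, 3.4721).
  Rescale (multiply by -1 so the first nonzero entry is positive): u = (0, 5.618, -3.4721).
  ||u|| = √((0)² + (5.618)² + (-3.4721)²) = √(43.618) ≈ 6.6044,  v_1 = u/||u|| ≈ (0, 0.8507, -0.5257) (||v_1|| = 1).

λ_1 = 9.618,  λ_2 = 7.382,  λ_3 = 4;  v_1 ≈ (0, 0.8507, -0.5257)


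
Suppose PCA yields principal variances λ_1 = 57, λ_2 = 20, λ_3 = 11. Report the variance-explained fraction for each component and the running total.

Step 1 — total variance = trace(Sigma) = Σ λ_i = 57 + 20 + 11 = 88.

Step 2 — fraction explained by component i = λ_i / Σ λ:
  PC1: 57/88 = 0.6477
  PC2: 20/88 = 0.2273
  PC3: 11/88 = 0.125

Step 3 — cumulative fraction after k components = (λ_1 + ... + λ_k) / Σ λ:
  k = 1: 57/88 = 0.6477
  k = 2: (57 + 20)/88 = 77/88 = 0.875
  k = 3: (57 + 20 + 11)/88 = 88/88 = 1

Summary (fraction, with percent):

explained: PC1 0.6477 (64.77%), PC2 0.2273 (22.73%), PC3 0.125 (12.5%);  cumulative: 0.6477, 0.875, 1


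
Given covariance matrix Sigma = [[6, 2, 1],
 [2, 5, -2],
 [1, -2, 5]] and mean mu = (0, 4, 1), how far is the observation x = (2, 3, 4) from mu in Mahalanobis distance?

Step 1 — centre the observation: (x - mu) = (2, -1, 3).

Step 2 — invert Sigma (cofactor / det for 3×3, or solve directly):
  Sigma^{-1} = [[0.2258, -0.129, -0.0968],
 [-0.129, 0.3118, 0.1505],
 [-0.0968, 0.1505, 0.2796]].

Step 3 — form the quadratic (x - mu)^T · Sigma^{-1} · (x - mu):
  Sigma^{-1} · (x - mu) = (0.2903, -0.1183, 0.4946).
  (x - mu)^T · [Sigma^{-1} · (x - mu)] = (2)·(0.2903) + (-1)·(-0.1183) + (3)·(0.4946) = 2.1828.

Step 4 — take square root: d = √(2.1828) ≈ 1.4774.

d(x, mu) = √(2.1828) ≈ 1.4774


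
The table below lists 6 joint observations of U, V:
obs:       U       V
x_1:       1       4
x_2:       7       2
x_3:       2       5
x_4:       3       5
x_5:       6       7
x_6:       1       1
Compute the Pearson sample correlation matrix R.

Step 1 — column means:
  mean(U) = (1 + 7 + 2 + 3 + 6 + 1) / 6 = 20/6 = 3.3333
  mean(V) = (4 + 2 + 5 + 5 + 7 + 1) / 6 = 24/6 = 4

Step 2 — sample variances and covariances s[i,j] = (1/(n-1)) · Σ_k (x_{k,i} - mean_i) · (x_{k,j} - mean_j), with n-1 = 5:
  s[U,U] = ((-2.3333)·(-2.3333) + (3.6667)·(3.6667) + (-1.3333)·(-1.3333) + (-0.3333)·(-0.3333) + (2.6667)·(2.6667) + (-2.3333)·(-2.3333)) / 5 = 33.3333/5 = 6.6667
  s[U,V] = ((-2.3333)·(0) + (3.6667)·(-2) + (-1.3333)·(1) + (-0.3333)·(1) + (2.6667)·(3) + (-2.3333)·(-3)) / 5 = 6/5 = 1.2
  s[V,V] = ((0)·(0) + (-2)·(-2) + (1)·(1) + (1)·(1) + (3)·(3) + (-3)·(-3)) / 5 = 24/5 = 4.8
  Sample standard deviations s_i = √(s[i,i]):
  s(U) = √(6.6667) = 2.582
  s(V) = √(4.8) = 2.1909

Step 3 — r_{ij} = s_{ij} / (s_i · s_j):
  r[U,U] = 1 (diagonal).
  r[U,V] = 1.2 / (2.582 · 2.1909) = 1.2 / 5.6569 = 0.2121
  r[V,V] = 1 (diagonal).

R is symmetric with unit diagonal. Assembling:

R = [[1, 0.2121],
 [0.2121, 1]]
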